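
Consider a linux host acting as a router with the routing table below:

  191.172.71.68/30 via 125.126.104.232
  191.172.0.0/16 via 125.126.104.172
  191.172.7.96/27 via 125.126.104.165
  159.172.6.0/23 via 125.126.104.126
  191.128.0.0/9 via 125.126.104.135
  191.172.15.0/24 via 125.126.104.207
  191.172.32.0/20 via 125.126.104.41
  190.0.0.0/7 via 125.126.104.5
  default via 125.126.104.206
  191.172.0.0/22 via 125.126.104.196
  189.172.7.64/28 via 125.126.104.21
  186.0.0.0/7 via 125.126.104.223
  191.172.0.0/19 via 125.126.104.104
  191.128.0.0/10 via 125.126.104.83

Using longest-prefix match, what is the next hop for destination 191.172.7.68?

Routes whose prefix contains 191.172.7.68:
  0.0.0.0/0 (default, matches everything) -> 125.126.104.206
  190.0.0.0/7 (190.0.0.0 - 191.255.255.255) -> 125.126.104.5
  191.128.0.0/9 (191.128.0.0 - 191.255.255.255) -> 125.126.104.135
  191.128.0.0/10 (191.128.0.0 - 191.191.255.255) -> 125.126.104.83
  191.172.0.0/16 (191.172.0.0 - 191.172.255.255) -> 125.126.104.172
  191.172.0.0/19 (191.172.0.0 - 191.172.31.255) -> 125.126.104.104
More-specific entries that do NOT match:
  191.172.71.68/30 (191.172.71.68 - 191.172.71.71) does not contain 191.172.7.68
  189.172.7.64/28 (189.172.7.64 - 189.172.7.79) does not contain 191.172.7.68
  191.172.7.96/27 (191.172.7.96 - 191.172.7.127) does not contain 191.172.7.68
  191.172.15.0/24 (191.172.15.0 - 191.172.15.255) does not contain 191.172.7.68
  159.172.6.0/23 (159.172.6.0 - 159.172.7.255) does not contain 191.172.7.68
  191.172.0.0/22 (191.172.0.0 - 191.172.3.255) does not contain 191.172.7.68
  191.172.32.0/20 (191.172.32.0 - 191.172.47.255) does not contain 191.172.7.68
Longest matching prefix is /19 -> next hop 125.126.104.104.

125.126.104.104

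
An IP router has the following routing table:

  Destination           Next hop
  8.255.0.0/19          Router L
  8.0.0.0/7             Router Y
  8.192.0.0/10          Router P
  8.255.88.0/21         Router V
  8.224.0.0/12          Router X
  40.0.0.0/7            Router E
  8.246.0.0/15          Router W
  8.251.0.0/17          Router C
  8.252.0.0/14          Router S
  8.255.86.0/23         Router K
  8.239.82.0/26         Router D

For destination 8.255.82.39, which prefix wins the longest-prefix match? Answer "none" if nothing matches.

Entries matching 8.255.82.39:
  8.0.0.0/7 (8.0.0.0 - 9.255.255.255)
  8.192.0.0/10 (8.192.0.0 - 8.255.255.255)
  8.252.0.0/14 (8.252.0.0 - 8.255.255.255)
Most specific is 8.252.0.0/14.

8.252.0.0/14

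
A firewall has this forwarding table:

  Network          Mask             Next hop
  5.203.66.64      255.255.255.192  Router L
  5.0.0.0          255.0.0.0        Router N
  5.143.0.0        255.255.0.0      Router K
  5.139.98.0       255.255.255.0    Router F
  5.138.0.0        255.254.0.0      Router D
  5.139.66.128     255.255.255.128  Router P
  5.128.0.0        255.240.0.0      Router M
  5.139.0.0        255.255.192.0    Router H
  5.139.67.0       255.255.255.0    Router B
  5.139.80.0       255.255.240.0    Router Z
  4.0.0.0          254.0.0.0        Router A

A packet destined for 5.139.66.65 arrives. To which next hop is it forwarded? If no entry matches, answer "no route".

Router D

Routes whose prefix contains 5.139.66.65:
  4.0.0.0/7 (4.0.0.0 - 5.255.255.255) -> Router A
  5.0.0.0/8 (5.0.0.0 - 5.255.255.255) -> Router N
  5.128.0.0/12 (5.128.0.0 - 5.143.255.255) -> Router M
  5.138.0.0/15 (5.138.0.0 - 5.139.255.255) -> Router D
More-specific entries that do NOT match:
  5.203.66.64/26 (5.203.66.64 - 5.203.66.127) does not contain 5.139.66.65
  5.139.66.128/25 (5.139.66.128 - 5.139.66.255) does not contain 5.139.66.65
  5.139.98.0/24 (5.139.98.0 - 5.139.98.255) does not contain 5.139.66.65
  5.139.67.0/24 (5.139.67.0 - 5.139.67.255) does not contain 5.139.66.65
  5.139.80.0/20 (5.139.80.0 - 5.139.95.255) does not contain 5.139.66.65
  5.139.0.0/18 (5.139.0.0 - 5.139.63.255) does not contain 5.139.66.65
  5.143.0.0/16 (5.143.0.0 - 5.143.255.255) does not contain 5.139.66.65
Longest matching prefix is /15 -> next hop Router D.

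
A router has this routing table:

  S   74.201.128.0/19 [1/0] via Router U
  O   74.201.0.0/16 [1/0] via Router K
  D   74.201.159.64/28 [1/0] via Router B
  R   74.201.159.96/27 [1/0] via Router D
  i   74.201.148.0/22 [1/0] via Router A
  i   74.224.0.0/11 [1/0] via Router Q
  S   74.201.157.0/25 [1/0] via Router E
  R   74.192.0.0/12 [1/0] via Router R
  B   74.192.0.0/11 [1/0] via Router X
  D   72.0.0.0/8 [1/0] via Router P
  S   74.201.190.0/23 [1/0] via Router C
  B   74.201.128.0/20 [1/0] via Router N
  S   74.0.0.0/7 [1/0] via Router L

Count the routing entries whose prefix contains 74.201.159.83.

5

Prefixes containing 74.201.159.83:
  74.0.0.0/7 (74.0.0.0 - 75.255.255.255)
  74.192.0.0/11 (74.192.0.0 - 74.223.255.255)
  74.192.0.0/12 (74.192.0.0 - 74.207.255.255)
  74.201.0.0/16 (74.201.0.0 - 74.201.255.255)
  74.201.128.0/19 (74.201.128.0 - 74.201.159.255)
Total matching entries: 5.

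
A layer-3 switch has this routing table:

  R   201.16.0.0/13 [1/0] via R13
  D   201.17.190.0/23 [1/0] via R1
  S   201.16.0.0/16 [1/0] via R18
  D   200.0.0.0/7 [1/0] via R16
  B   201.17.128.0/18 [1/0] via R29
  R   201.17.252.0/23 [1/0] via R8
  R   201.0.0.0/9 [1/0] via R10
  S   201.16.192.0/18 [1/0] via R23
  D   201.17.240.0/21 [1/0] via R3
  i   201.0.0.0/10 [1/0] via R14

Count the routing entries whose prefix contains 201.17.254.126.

Prefixes containing 201.17.254.126:
  200.0.0.0/7 (200.0.0.0 - 201.255.255.255)
  201.0.0.0/9 (201.0.0.0 - 201.127.255.255)
  201.0.0.0/10 (201.0.0.0 - 201.63.255.255)
  201.16.0.0/13 (201.16.0.0 - 201.23.255.255)
Total matching entries: 4.

4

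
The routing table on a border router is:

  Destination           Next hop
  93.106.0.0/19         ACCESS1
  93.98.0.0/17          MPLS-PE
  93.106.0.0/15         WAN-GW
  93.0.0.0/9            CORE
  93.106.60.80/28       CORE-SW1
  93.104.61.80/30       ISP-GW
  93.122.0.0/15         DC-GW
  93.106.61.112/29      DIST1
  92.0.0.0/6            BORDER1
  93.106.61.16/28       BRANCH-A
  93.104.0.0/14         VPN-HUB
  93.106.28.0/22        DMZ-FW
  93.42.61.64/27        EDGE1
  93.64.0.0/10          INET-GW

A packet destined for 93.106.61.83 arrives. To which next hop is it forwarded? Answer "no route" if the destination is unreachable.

WAN-GW

Routes whose prefix contains 93.106.61.83:
  92.0.0.0/6 (92.0.0.0 - 95.255.255.255) -> BORDER1
  93.0.0.0/9 (93.0.0.0 - 93.127.255.255) -> CORE
  93.64.0.0/10 (93.64.0.0 - 93.127.255.255) -> INET-GW
  93.104.0.0/14 (93.104.0.0 - 93.107.255.255) -> VPN-HUB
  93.106.0.0/15 (93.106.0.0 - 93.107.255.255) -> WAN-GW
More-specific entries that do NOT match:
  93.104.61.80/30 (93.104.61.80 - 93.104.61.83) does not contain 93.106.61.83
  93.106.61.112/29 (93.106.61.112 - 93.106.61.119) does not contain 93.106.61.83
  93.106.60.80/28 (93.106.60.80 - 93.106.60.95) does not contain 93.106.61.83
  93.106.61.16/28 (93.106.61.16 - 93.106.61.31) does not contain 93.106.61.83
  93.42.61.64/27 (93.42.61.64 - 93.42.61.95) does not contain 93.106.61.83
  93.106.28.0/22 (93.106.28.0 - 93.106.31.255) does not contain 93.106.61.83
  93.106.0.0/19 (93.106.0.0 - 93.106.31.255) does not contain 93.106.61.83
  93.98.0.0/17 (93.98.0.0 - 93.98.127.255) does not contain 93.106.61.83
Longest matching prefix is /15 -> next hop WAN-GW.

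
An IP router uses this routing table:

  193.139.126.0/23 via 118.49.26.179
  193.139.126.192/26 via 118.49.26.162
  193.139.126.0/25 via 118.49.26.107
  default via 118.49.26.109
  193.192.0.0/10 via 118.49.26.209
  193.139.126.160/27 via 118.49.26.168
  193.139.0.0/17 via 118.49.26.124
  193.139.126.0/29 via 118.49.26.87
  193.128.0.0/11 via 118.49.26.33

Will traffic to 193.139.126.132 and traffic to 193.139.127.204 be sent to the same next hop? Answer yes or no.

193.139.126.132: longest match 193.139.126.0/23 -> 118.49.26.179
193.139.127.204: longest match 193.139.126.0/23 -> 118.49.26.179

yes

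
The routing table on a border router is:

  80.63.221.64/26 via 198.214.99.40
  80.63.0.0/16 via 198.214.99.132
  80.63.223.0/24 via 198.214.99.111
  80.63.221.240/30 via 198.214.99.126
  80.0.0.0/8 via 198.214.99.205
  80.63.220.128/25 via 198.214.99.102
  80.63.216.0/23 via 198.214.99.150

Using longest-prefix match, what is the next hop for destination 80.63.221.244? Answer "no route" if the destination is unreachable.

Routes whose prefix contains 80.63.221.244:
  80.0.0.0/8 (80.0.0.0 - 80.255.255.255) -> 198.214.99.205
  80.63.0.0/16 (80.63.0.0 - 80.63.255.255) -> 198.214.99.132
More-specific entries that do NOT match:
  80.63.221.240/30 (80.63.221.240 - 80.63.221.243) does not contain 80.63.221.244
  80.63.221.64/26 (80.63.221.64 - 80.63.221.127) does not contain 80.63.221.244
  80.63.220.128/25 (80.63.220.128 - 80.63.220.255) does not contain 80.63.221.244
  80.63.223.0/24 (80.63.223.0 - 80.63.223.255) does not contain 80.63.221.244
  80.63.216.0/23 (80.63.216.0 - 80.63.217.255) does not contain 80.63.221.244
Longest matching prefix is /16 -> next hop 198.214.99.132.

198.214.99.132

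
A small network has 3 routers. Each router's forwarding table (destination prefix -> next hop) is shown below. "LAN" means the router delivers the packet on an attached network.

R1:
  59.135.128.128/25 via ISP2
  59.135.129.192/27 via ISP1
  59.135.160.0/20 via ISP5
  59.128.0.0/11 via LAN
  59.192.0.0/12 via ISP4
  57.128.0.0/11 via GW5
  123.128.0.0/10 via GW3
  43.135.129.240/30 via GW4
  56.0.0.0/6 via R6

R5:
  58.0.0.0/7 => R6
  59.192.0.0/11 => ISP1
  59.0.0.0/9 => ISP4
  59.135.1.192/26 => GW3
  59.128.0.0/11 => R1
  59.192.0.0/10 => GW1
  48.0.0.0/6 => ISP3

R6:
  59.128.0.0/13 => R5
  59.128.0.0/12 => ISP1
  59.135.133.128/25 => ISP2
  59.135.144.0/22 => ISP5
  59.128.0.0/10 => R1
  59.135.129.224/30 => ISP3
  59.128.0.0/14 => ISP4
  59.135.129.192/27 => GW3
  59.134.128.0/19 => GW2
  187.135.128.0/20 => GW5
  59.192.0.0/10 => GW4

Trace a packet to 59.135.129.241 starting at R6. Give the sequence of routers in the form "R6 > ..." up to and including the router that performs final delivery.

R6 > R5 > R1

At R6: longest match for 59.135.129.241 is 59.128.0.0/13 -> R5
At R5: longest match for 59.135.129.241 is 59.128.0.0/11 -> R1
At R1: longest match for 59.135.129.241 is 59.128.0.0/11 -> LAN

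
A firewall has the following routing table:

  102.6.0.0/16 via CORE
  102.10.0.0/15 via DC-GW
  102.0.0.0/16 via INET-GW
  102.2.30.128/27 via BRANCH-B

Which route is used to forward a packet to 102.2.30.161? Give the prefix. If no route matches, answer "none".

102.2.30.161 is outside every listed prefix and there is no default route.

none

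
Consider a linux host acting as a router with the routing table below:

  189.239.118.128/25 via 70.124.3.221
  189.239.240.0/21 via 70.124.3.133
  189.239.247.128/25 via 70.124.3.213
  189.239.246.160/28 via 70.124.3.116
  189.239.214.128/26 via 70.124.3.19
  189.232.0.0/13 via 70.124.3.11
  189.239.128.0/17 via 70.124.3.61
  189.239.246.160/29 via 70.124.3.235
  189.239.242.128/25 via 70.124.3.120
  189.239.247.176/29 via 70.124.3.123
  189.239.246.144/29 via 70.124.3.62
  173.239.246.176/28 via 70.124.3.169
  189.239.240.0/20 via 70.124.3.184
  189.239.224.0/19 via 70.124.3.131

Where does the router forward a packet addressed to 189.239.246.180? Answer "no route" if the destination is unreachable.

Routes whose prefix contains 189.239.246.180:
  189.232.0.0/13 (189.232.0.0 - 189.239.255.255) -> 70.124.3.11
  189.239.128.0/17 (189.239.128.0 - 189.239.255.255) -> 70.124.3.61
  189.239.224.0/19 (189.239.224.0 - 189.239.255.255) -> 70.124.3.131
  189.239.240.0/20 (189.239.240.0 - 189.239.255.255) -> 70.124.3.184
  189.239.240.0/21 (189.239.240.0 - 189.239.247.255) -> 70.124.3.133
More-specific entries that do NOT match:
  189.239.246.160/29 (189.239.246.160 - 189.239.246.167) does not contain 189.239.246.180
  189.239.247.176/29 (189.239.247.176 - 189.239.247.183) does not contain 189.239.246.180
  189.239.246.144/29 (189.239.246.144 - 189.239.246.151) does not contain 189.239.246.180
  189.239.246.160/28 (189.239.246.160 - 189.239.246.175) does not contain 189.239.246.180
  173.239.246.176/28 (173.239.246.176 - 173.239.246.191) does not contain 189.239.246.180
  189.239.214.128/26 (189.239.214.128 - 189.239.214.191) does not contain 189.239.246.180
  189.239.118.128/25 (189.239.118.128 - 189.239.118.255) does not contain 189.239.246.180
  189.239.247.128/25 (189.239.247.128 - 189.239.247.255) does not contain 189.239.246.180
  189.239.242.128/25 (189.239.242.128 - 189.239.242.255) does not contain 189.239.246.180
Longest matching prefix is /21 -> next hop 70.124.3.133.

70.124.3.133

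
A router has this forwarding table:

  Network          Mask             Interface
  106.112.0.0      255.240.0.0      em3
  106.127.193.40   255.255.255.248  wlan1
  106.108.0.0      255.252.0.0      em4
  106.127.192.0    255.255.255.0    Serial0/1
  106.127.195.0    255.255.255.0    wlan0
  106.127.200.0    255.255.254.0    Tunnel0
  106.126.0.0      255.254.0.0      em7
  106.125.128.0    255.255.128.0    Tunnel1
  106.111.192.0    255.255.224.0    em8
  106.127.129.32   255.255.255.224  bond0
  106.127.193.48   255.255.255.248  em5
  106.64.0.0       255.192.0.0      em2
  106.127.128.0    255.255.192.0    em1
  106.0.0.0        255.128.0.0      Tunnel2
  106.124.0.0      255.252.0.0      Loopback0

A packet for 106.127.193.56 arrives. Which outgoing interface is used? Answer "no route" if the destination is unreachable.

em7

Routes whose prefix contains 106.127.193.56:
  106.0.0.0/9 (106.0.0.0 - 106.127.255.255) -> Tunnel2
  106.64.0.0/10 (106.64.0.0 - 106.127.255.255) -> em2
  106.112.0.0/12 (106.112.0.0 - 106.127.255.255) -> em3
  106.124.0.0/14 (106.124.0.0 - 106.127.255.255) -> Loopback0
  106.126.0.0/15 (106.126.0.0 - 106.127.255.255) -> em7
More-specific entries that do NOT match:
  106.127.193.40/29 (106.127.193.40 - 106.127.193.47) does not contain 106.127.193.56
  106.127.193.48/29 (106.127.193.48 - 106.127.193.55) does not contain 106.127.193.56
  106.127.129.32/27 (106.127.129.32 - 106.127.129.63) does not contain 106.127.193.56
  106.127.192.0/24 (106.127.192.0 - 106.127.192.255) does not contain 106.127.193.56
  106.127.195.0/24 (106.127.195.0 - 106.127.195.255) does not contain 106.127.193.56
  106.127.200.0/23 (106.127.200.0 - 106.127.201.255) does not contain 106.127.193.56
  106.111.192.0/19 (106.111.192.0 - 106.111.223.255) does not contain 106.127.193.56
  106.127.128.0/18 (106.127.128.0 - 106.127.191.255) does not contain 106.127.193.56
  106.125.128.0/17 (106.125.128.0 - 106.125.255.255) does not contain 106.127.193.56
Longest matching prefix is /15 -> interface em7.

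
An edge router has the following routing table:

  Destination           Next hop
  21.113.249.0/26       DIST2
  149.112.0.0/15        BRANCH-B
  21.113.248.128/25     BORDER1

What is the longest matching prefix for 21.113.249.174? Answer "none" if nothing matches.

21.113.249.174 is outside every listed prefix and there is no default route.

none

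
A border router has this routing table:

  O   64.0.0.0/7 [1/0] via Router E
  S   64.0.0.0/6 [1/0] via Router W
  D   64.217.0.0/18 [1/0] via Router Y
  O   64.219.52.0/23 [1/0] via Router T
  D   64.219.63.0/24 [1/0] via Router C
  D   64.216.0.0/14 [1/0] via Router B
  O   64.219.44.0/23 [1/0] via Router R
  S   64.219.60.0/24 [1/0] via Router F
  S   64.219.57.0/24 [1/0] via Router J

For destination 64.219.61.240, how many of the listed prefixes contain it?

3

Prefixes containing 64.219.61.240:
  64.0.0.0/6 (64.0.0.0 - 67.255.255.255)
  64.0.0.0/7 (64.0.0.0 - 65.255.255.255)
  64.216.0.0/14 (64.216.0.0 - 64.219.255.255)
Total matching entries: 3.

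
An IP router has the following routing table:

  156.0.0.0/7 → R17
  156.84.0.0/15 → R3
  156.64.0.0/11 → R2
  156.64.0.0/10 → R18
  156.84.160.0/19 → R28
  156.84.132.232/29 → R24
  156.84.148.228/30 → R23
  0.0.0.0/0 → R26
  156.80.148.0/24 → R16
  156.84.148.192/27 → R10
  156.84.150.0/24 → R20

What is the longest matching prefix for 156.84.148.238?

156.84.0.0/15

Entries matching 156.84.148.238:
  0.0.0.0/0 (default, matches everything)
  156.0.0.0/7 (156.0.0.0 - 157.255.255.255)
  156.64.0.0/10 (156.64.0.0 - 156.127.255.255)
  156.64.0.0/11 (156.64.0.0 - 156.95.255.255)
  156.84.0.0/15 (156.84.0.0 - 156.85.255.255)
Most specific is 156.84.0.0/15.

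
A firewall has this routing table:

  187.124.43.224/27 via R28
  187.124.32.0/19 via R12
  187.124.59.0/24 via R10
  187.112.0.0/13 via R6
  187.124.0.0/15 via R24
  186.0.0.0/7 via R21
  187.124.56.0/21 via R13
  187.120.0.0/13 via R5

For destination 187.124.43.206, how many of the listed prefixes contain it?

Prefixes containing 187.124.43.206:
  186.0.0.0/7 (186.0.0.0 - 187.255.255.255)
  187.120.0.0/13 (187.120.0.0 - 187.127.255.255)
  187.124.0.0/15 (187.124.0.0 - 187.125.255.255)
  187.124.32.0/19 (187.124.32.0 - 187.124.63.255)
Total matching entries: 4.

4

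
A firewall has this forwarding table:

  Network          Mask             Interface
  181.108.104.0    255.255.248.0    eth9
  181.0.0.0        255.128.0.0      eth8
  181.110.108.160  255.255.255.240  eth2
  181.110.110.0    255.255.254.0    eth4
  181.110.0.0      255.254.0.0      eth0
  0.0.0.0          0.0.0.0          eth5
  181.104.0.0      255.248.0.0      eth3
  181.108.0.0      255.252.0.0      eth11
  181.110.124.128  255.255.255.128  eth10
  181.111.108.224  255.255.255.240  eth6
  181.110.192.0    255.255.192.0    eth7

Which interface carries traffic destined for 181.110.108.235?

Routes whose prefix contains 181.110.108.235:
  0.0.0.0/0 (default, matches everything) -> eth5
  181.0.0.0/9 (181.0.0.0 - 181.127.255.255) -> eth8
  181.104.0.0/13 (181.104.0.0 - 181.111.255.255) -> eth3
  181.108.0.0/14 (181.108.0.0 - 181.111.255.255) -> eth11
  181.110.0.0/15 (181.110.0.0 - 181.111.255.255) -> eth0
More-specific entries that do NOT match:
  181.110.108.160/28 (181.110.108.160 - 181.110.108.175) does not contain 181.110.108.235
  181.111.108.224/28 (181.111.108.224 - 181.111.108.239) does not contain 181.110.108.235
  181.110.124.128/25 (181.110.124.128 - 181.110.124.255) does not contain 181.110.108.235
  181.110.110.0/23 (181.110.110.0 - 181.110.111.255) does not contain 181.110.108.235
  181.108.104.0/21 (181.108.104.0 - 181.108.111.255) does not contain 181.110.108.235
  181.110.192.0/18 (181.110.192.0 - 181.110.255.255) does not contain 181.110.108.235
Longest matching prefix is /15 -> interface eth0.

eth0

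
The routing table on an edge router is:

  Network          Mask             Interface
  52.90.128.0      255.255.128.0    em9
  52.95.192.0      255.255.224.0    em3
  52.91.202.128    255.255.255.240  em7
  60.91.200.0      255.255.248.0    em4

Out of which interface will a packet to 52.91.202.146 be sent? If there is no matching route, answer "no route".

no route

No entry's prefix contains 52.91.202.146; there is no default route.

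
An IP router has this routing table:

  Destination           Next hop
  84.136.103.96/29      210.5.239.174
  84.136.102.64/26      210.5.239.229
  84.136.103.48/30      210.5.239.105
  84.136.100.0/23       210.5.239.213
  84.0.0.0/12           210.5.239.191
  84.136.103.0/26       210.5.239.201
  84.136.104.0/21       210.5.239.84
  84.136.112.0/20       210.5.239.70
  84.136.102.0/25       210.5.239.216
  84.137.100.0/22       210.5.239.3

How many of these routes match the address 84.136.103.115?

No listed prefix contains 84.136.103.115.
Total matching entries: 0.

0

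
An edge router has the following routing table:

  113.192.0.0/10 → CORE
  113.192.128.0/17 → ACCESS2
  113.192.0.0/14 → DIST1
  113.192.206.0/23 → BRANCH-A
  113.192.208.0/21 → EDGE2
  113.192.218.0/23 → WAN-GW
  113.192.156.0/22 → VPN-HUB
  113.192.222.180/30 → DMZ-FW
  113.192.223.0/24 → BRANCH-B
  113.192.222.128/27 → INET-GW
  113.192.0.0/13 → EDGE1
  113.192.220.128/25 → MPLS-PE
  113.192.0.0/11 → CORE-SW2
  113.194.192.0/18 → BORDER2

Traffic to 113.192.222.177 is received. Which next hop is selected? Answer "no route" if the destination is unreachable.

Routes whose prefix contains 113.192.222.177:
  113.192.0.0/10 (113.192.0.0 - 113.255.255.255) -> CORE
  113.192.0.0/11 (113.192.0.0 - 113.223.255.255) -> CORE-SW2
  113.192.0.0/13 (113.192.0.0 - 113.199.255.255) -> EDGE1
  113.192.0.0/14 (113.192.0.0 - 113.195.255.255) -> DIST1
  113.192.128.0/17 (113.192.128.0 - 113.192.255.255) -> ACCESS2
More-specific entries that do NOT match:
  113.192.222.180/30 (113.192.222.180 - 113.192.222.183) does not contain 113.192.222.177
  113.192.222.128/27 (113.192.222.128 - 113.192.222.159) does not contain 113.192.222.177
  113.192.220.128/25 (113.192.220.128 - 113.192.220.255) does not contain 113.192.222.177
  113.192.223.0/24 (113.192.223.0 - 113.192.223.255) does not contain 113.192.222.177
  113.192.206.0/23 (113.192.206.0 - 113.192.207.255) does not contain 113.192.222.177
  113.192.218.0/23 (113.192.218.0 - 113.192.219.255) does not contain 113.192.222.177
  113.192.156.0/22 (113.192.156.0 - 113.192.159.255) does not contain 113.192.222.177
  113.192.208.0/21 (113.192.208.0 - 113.192.215.255) does not contain 113.192.222.177
  113.194.192.0/18 (113.194.192.0 - 113.194.255.255) does not contain 113.192.222.177
Longest matching prefix is /17 -> next hop ACCESS2.

ACCESS2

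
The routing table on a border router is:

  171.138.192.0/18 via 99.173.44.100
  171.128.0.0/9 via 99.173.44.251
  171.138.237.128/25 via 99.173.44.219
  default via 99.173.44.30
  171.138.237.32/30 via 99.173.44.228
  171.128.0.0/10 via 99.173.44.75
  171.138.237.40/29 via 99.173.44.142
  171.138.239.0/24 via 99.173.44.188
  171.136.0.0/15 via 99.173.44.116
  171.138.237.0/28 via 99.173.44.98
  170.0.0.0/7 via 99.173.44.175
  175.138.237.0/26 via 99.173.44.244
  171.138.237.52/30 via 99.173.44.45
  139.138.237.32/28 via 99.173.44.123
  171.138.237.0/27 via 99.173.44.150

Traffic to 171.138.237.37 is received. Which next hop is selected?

Routes whose prefix contains 171.138.237.37:
  0.0.0.0/0 (default, matches everything) -> 99.173.44.30
  170.0.0.0/7 (170.0.0.0 - 171.255.255.255) -> 99.173.44.175
  171.128.0.0/9 (171.128.0.0 - 171.255.255.255) -> 99.173.44.251
  171.128.0.0/10 (171.128.0.0 - 171.191.255.255) -> 99.173.44.75
  171.138.192.0/18 (171.138.192.0 - 171.138.255.255) -> 99.173.44.100
More-specific entries that do NOT match:
  171.138.237.32/30 (171.138.237.32 - 171.138.237.35) does not contain 171.138.237.37
  171.138.237.52/30 (171.138.237.52 - 171.138.237.55) does not contain 171.138.237.37
  171.138.237.40/29 (171.138.237.40 - 171.138.237.47) does not contain 171.138.237.37
  171.138.237.0/28 (171.138.237.0 - 171.138.237.15) does not contain 171.138.237.37
  139.138.237.32/28 (139.138.237.32 - 139.138.237.47) does not contain 171.138.237.37
  171.138.237.0/27 (171.138.237.0 - 171.138.237.31) does not contain 171.138.237.37
  175.138.237.0/26 (175.138.237.0 - 175.138.237.63) does not contain 171.138.237.37
  171.138.237.128/25 (171.138.237.128 - 171.138.237.255) does not contain 171.138.237.37
  171.138.239.0/24 (171.138.239.0 - 171.138.239.255) does not contain 171.138.237.37
Longest matching prefix is /18 -> next hop 99.173.44.100.

99.173.44.100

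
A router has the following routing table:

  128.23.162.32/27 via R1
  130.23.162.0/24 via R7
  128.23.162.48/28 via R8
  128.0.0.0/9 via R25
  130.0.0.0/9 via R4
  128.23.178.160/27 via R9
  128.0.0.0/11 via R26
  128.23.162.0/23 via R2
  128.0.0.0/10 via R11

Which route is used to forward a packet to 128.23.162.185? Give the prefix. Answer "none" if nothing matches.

128.23.162.0/23

Entries matching 128.23.162.185:
  128.0.0.0/9 (128.0.0.0 - 128.127.255.255)
  128.0.0.0/10 (128.0.0.0 - 128.63.255.255)
  128.0.0.0/11 (128.0.0.0 - 128.31.255.255)
  128.23.162.0/23 (128.23.162.0 - 128.23.163.255)
Most specific is 128.23.162.0/23.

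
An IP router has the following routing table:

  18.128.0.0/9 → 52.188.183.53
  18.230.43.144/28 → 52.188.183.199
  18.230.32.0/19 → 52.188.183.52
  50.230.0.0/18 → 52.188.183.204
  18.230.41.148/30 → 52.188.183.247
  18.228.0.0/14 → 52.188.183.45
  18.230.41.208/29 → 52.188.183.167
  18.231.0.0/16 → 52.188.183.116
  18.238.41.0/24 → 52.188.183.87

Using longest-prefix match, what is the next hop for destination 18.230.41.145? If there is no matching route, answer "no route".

Routes whose prefix contains 18.230.41.145:
  18.128.0.0/9 (18.128.0.0 - 18.255.255.255) -> 52.188.183.53
  18.228.0.0/14 (18.228.0.0 - 18.231.255.255) -> 52.188.183.45
  18.230.32.0/19 (18.230.32.0 - 18.230.63.255) -> 52.188.183.52
More-specific entries that do NOT match:
  18.230.41.148/30 (18.230.41.148 - 18.230.41.151) does not contain 18.230.41.145
  18.230.41.208/29 (18.230.41.208 - 18.230.41.215) does not contain 18.230.41.145
  18.230.43.144/28 (18.230.43.144 - 18.230.43.159) does not contain 18.230.41.145
  18.238.41.0/24 (18.238.41.0 - 18.238.41.255) does not contain 18.230.41.145
Longest matching prefix is /19 -> next hop 52.188.183.52.

52.188.183.52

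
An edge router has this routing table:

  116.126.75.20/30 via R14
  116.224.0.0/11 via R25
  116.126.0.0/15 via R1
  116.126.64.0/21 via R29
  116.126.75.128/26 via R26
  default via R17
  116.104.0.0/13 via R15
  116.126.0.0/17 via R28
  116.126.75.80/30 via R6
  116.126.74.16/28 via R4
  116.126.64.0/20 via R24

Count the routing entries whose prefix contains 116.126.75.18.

4

Prefixes containing 116.126.75.18:
  0.0.0.0/0 (default, matches everything)
  116.126.0.0/15 (116.126.0.0 - 116.127.255.255)
  116.126.0.0/17 (116.126.0.0 - 116.126.127.255)
  116.126.64.0/20 (116.126.64.0 - 116.126.79.255)
Total matching entries: 4.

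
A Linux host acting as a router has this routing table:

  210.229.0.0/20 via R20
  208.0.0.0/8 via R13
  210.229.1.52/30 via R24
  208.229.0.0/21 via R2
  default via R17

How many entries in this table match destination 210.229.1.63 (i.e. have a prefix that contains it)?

Prefixes containing 210.229.1.63:
  0.0.0.0/0 (default, matches everything)
  210.229.0.0/20 (210.229.0.0 - 210.229.15.255)
Total matching entries: 2.

2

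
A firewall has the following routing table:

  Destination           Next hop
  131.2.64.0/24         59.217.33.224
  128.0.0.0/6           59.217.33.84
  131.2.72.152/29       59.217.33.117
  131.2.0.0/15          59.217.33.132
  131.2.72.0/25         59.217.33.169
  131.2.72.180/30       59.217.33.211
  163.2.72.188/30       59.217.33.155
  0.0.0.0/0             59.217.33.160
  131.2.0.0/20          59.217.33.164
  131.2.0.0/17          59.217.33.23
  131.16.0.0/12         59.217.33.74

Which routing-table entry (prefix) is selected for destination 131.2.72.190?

131.2.0.0/17

Entries matching 131.2.72.190:
  0.0.0.0/0 (default, matches everything)
  128.0.0.0/6 (128.0.0.0 - 131.255.255.255)
  131.2.0.0/15 (131.2.0.0 - 131.3.255.255)
  131.2.0.0/17 (131.2.0.0 - 131.2.127.255)
Most specific is 131.2.0.0/17.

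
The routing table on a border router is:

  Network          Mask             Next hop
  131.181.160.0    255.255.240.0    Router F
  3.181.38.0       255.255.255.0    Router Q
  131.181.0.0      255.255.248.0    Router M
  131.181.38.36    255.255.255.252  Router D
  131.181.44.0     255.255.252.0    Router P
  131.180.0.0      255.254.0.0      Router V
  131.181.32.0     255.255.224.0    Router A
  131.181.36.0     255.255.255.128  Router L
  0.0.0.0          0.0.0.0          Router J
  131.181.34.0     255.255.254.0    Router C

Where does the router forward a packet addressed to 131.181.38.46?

Router A

Routes whose prefix contains 131.181.38.46:
  0.0.0.0/0 (default, matches everything) -> Router J
  131.180.0.0/15 (131.180.0.0 - 131.181.255.255) -> Router V
  131.181.32.0/19 (131.181.32.0 - 131.181.63.255) -> Router A
More-specific entries that do NOT match:
  131.181.38.36/30 (131.181.38.36 - 131.181.38.39) does not contain 131.181.38.46
  131.181.36.0/25 (131.181.36.0 - 131.181.36.127) does not contain 131.181.38.46
  3.181.38.0/24 (3.181.38.0 - 3.181.38.255) does not contain 131.181.38.46
  131.181.34.0/23 (131.181.34.0 - 131.181.35.255) does not contain 131.181.38.46
  131.181.44.0/22 (131.181.44.0 - 131.181.47.255) does not contain 131.181.38.46
  131.181.0.0/21 (131.181.0.0 - 131.181.7.255) does not contain 131.181.38.46
  131.181.160.0/20 (131.181.160.0 - 131.181.175.255) does not contain 131.181.38.46
Longest matching prefix is /19 -> next hop Router A.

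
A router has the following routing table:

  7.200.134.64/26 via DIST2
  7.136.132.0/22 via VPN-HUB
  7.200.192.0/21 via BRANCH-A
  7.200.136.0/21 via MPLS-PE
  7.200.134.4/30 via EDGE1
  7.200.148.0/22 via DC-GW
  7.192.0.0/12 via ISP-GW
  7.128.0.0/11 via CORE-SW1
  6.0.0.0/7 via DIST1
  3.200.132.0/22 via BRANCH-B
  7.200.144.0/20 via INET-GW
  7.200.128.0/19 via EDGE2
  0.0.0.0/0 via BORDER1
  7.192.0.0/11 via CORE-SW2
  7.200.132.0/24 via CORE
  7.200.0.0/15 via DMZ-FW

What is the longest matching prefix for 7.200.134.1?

7.200.128.0/19

Entries matching 7.200.134.1:
  0.0.0.0/0 (default, matches everything)
  6.0.0.0/7 (6.0.0.0 - 7.255.255.255)
  7.192.0.0/11 (7.192.0.0 - 7.223.255.255)
  7.192.0.0/12 (7.192.0.0 - 7.207.255.255)
  7.200.0.0/15 (7.200.0.0 - 7.201.255.255)
  7.200.128.0/19 (7.200.128.0 - 7.200.159.255)
Most specific is 7.200.128.0/19.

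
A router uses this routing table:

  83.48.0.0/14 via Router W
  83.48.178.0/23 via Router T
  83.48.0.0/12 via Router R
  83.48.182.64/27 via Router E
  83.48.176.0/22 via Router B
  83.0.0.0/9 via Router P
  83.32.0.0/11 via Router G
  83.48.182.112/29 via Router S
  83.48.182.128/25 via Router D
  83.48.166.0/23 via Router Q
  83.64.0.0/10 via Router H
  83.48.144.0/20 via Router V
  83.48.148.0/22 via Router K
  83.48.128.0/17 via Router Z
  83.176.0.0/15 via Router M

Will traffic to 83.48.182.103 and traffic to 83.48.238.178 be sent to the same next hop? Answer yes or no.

yes

83.48.182.103: longest match 83.48.128.0/17 -> Router Z
83.48.238.178: longest match 83.48.128.0/17 -> Router Z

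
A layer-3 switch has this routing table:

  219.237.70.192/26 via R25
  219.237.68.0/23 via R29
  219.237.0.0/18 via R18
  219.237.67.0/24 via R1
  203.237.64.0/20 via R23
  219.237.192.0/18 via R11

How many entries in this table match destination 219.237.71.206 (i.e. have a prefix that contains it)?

No listed prefix contains 219.237.71.206.
Total matching entries: 0.

0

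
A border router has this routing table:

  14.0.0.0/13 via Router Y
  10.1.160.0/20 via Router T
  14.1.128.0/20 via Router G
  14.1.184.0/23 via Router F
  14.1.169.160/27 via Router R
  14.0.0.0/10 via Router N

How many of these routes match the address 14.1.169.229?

Prefixes containing 14.1.169.229:
  14.0.0.0/10 (14.0.0.0 - 14.63.255.255)
  14.0.0.0/13 (14.0.0.0 - 14.7.255.255)
Total matching entries: 2.

2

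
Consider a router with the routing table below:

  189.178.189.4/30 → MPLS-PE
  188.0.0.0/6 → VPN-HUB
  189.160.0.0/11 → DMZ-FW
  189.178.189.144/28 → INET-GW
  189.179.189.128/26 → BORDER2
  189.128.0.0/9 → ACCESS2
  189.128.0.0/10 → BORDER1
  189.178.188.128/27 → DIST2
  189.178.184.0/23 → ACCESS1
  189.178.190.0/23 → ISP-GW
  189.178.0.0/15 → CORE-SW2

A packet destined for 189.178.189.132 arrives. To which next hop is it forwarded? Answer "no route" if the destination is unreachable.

CORE-SW2

Routes whose prefix contains 189.178.189.132:
  188.0.0.0/6 (188.0.0.0 - 191.255.255.255) -> VPN-HUB
  189.128.0.0/9 (189.128.0.0 - 189.255.255.255) -> ACCESS2
  189.128.0.0/10 (189.128.0.0 - 189.191.255.255) -> BORDER1
  189.160.0.0/11 (189.160.0.0 - 189.191.255.255) -> DMZ-FW
  189.178.0.0/15 (189.178.0.0 - 189.179.255.255) -> CORE-SW2
More-specific entries that do NOT match:
  189.178.189.4/30 (189.178.189.4 - 189.178.189.7) does not contain 189.178.189.132
  189.178.189.144/28 (189.178.189.144 - 189.178.189.159) does not contain 189.178.189.132
  189.178.188.128/27 (189.178.188.128 - 189.178.188.159) does not contain 189.178.189.132
  189.179.189.128/26 (189.179.189.128 - 189.179.189.191) does not contain 189.178.189.132
  189.178.184.0/23 (189.178.184.0 - 189.178.185.255) does not contain 189.178.189.132
  189.178.190.0/23 (189.178.190.0 - 189.178.191.255) does not contain 189.178.189.132
Longest matching prefix is /15 -> next hop CORE-SW2.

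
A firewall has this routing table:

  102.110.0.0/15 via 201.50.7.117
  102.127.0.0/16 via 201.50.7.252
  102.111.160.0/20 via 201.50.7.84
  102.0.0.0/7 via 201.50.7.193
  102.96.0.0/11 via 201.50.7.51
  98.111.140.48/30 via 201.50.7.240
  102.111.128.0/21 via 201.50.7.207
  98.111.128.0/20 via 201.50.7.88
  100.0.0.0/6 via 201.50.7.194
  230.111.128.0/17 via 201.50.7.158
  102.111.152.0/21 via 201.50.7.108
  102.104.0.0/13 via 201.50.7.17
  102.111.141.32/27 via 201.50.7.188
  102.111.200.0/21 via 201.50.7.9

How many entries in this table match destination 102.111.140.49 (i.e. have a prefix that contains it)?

5

Prefixes containing 102.111.140.49:
  100.0.0.0/6 (100.0.0.0 - 103.255.255.255)
  102.0.0.0/7 (102.0.0.0 - 103.255.255.255)
  102.96.0.0/11 (102.96.0.0 - 102.127.255.255)
  102.104.0.0/13 (102.104.0.0 - 102.111.255.255)
  102.110.0.0/15 (102.110.0.0 - 102.111.255.255)
Total matching entries: 5.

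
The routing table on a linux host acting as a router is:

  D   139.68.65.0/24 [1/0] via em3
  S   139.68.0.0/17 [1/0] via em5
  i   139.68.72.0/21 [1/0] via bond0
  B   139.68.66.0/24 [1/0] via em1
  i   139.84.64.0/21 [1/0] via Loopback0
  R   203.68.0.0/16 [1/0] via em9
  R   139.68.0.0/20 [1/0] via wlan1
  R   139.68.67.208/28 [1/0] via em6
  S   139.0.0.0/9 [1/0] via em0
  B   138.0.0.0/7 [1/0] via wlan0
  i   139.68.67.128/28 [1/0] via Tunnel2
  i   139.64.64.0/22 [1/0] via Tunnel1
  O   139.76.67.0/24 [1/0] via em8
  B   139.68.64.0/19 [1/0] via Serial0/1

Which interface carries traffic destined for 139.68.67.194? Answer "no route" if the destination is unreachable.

Serial0/1

Routes whose prefix contains 139.68.67.194:
  138.0.0.0/7 (138.0.0.0 - 139.255.255.255) -> wlan0
  139.0.0.0/9 (139.0.0.0 - 139.127.255.255) -> em0
  139.68.0.0/17 (139.68.0.0 - 139.68.127.255) -> em5
  139.68.64.0/19 (139.68.64.0 - 139.68.95.255) -> Serial0/1
More-specific entries that do NOT match:
  139.68.67.208/28 (139.68.67.208 - 139.68.67.223) does not contain 139.68.67.194
  139.68.67.128/28 (139.68.67.128 - 139.68.67.143) does not contain 139.68.67.194
  139.68.65.0/24 (139.68.65.0 - 139.68.65.255) does not contain 139.68.67.194
  139.68.66.0/24 (139.68.66.0 - 139.68.66.255) does not contain 139.68.67.194
  139.76.67.0/24 (139.76.67.0 - 139.76.67.255) does not contain 139.68.67.194
  139.64.64.0/22 (139.64.64.0 - 139.64.67.255) does not contain 139.68.67.194
  139.68.72.0/21 (139.68.72.0 - 139.68.79.255) does not contain 139.68.67.194
  139.84.64.0/21 (139.84.64.0 - 139.84.71.255) does not contain 139.68.67.194
  139.68.0.0/20 (139.68.0.0 - 139.68.15.255) does not contain 139.68.67.194
Longest matching prefix is /19 -> interface Serial0/1.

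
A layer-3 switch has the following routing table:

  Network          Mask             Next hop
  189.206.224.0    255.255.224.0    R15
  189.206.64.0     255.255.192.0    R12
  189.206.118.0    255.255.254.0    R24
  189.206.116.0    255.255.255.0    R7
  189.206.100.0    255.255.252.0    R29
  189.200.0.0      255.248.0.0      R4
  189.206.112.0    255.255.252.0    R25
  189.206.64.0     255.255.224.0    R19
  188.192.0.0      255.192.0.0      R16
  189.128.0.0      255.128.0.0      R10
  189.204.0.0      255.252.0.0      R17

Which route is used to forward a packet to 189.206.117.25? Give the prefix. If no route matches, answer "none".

189.206.64.0/18

Entries matching 189.206.117.25:
  189.128.0.0/9 (189.128.0.0 - 189.255.255.255)
  189.200.0.0/13 (189.200.0.0 - 189.207.255.255)
  189.204.0.0/14 (189.204.0.0 - 189.207.255.255)
  189.206.64.0/18 (189.206.64.0 - 189.206.127.255)
Most specific is 189.206.64.0/18.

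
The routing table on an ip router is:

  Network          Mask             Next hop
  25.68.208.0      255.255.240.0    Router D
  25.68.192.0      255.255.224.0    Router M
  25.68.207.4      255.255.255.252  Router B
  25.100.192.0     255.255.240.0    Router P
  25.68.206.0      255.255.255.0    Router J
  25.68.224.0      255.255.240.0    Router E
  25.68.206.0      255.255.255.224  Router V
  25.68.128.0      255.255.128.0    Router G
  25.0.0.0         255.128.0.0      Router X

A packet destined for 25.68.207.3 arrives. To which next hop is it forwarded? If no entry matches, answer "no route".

Routes whose prefix contains 25.68.207.3:
  25.0.0.0/9 (25.0.0.0 - 25.127.255.255) -> Router X
  25.68.128.0/17 (25.68.128.0 - 25.68.255.255) -> Router G
  25.68.192.0/19 (25.68.192.0 - 25.68.223.255) -> Router M
More-specific entries that do NOT match:
  25.68.207.4/30 (25.68.207.4 - 25.68.207.7) does not contain 25.68.207.3
  25.68.206.0/27 (25.68.206.0 - 25.68.206.31) does not contain 25.68.207.3
  25.68.206.0/24 (25.68.206.0 - 25.68.206.255) does not contain 25.68.207.3
  25.68.208.0/20 (25.68.208.0 - 25.68.223.255) does not contain 25.68.207.3
  25.100.192.0/20 (25.100.192.0 - 25.100.207.255) does not contain 25.68.207.3
  25.68.224.0/20 (25.68.224.0 - 25.68.239.255) does not contain 25.68.207.3
Longest matching prefix is /19 -> next hop Router M.

Router M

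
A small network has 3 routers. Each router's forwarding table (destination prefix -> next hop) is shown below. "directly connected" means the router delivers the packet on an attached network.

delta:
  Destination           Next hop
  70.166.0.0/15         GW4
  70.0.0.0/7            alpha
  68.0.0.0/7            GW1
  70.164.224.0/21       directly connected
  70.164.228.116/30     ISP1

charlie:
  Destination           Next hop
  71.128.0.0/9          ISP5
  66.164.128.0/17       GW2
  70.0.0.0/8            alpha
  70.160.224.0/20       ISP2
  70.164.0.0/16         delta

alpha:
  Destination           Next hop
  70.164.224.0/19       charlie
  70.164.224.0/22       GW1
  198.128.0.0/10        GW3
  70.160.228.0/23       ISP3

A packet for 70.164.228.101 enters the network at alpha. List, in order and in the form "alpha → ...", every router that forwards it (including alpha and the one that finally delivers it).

At alpha: longest match for 70.164.228.101 is 70.164.224.0/19 -> charlie
At charlie: longest match for 70.164.228.101 is 70.164.0.0/16 -> delta
At delta: longest match for 70.164.228.101 is 70.164.224.0/21 -> directly connected

alpha → charlie → delta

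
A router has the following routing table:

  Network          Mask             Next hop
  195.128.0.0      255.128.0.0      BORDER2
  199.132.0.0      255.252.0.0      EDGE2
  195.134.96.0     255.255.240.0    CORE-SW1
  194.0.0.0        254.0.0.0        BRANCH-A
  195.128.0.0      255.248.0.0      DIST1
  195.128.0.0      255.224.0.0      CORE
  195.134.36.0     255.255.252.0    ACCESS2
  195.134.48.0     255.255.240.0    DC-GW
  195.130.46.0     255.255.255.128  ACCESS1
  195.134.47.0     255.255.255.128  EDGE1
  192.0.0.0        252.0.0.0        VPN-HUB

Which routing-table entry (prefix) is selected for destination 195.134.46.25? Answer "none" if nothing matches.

195.128.0.0/13

Entries matching 195.134.46.25:
  192.0.0.0/6 (192.0.0.0 - 195.255.255.255)
  194.0.0.0/7 (194.0.0.0 - 195.255.255.255)
  195.128.0.0/9 (195.128.0.0 - 195.255.255.255)
  195.128.0.0/11 (195.128.0.0 - 195.159.255.255)
  195.128.0.0/13 (195.128.0.0 - 195.135.255.255)
Most specific is 195.128.0.0/13.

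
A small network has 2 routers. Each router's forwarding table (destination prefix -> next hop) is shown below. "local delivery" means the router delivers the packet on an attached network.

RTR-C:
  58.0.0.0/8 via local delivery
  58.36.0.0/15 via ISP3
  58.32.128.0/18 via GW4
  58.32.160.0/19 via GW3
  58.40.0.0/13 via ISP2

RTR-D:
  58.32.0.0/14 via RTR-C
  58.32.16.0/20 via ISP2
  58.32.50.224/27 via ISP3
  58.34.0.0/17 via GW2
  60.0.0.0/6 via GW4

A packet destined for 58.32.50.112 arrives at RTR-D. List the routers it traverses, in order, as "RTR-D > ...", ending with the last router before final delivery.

RTR-D > RTR-C

At RTR-D: longest match for 58.32.50.112 is 58.32.0.0/14 -> RTR-C
At RTR-C: longest match for 58.32.50.112 is 58.0.0.0/8 -> local delivery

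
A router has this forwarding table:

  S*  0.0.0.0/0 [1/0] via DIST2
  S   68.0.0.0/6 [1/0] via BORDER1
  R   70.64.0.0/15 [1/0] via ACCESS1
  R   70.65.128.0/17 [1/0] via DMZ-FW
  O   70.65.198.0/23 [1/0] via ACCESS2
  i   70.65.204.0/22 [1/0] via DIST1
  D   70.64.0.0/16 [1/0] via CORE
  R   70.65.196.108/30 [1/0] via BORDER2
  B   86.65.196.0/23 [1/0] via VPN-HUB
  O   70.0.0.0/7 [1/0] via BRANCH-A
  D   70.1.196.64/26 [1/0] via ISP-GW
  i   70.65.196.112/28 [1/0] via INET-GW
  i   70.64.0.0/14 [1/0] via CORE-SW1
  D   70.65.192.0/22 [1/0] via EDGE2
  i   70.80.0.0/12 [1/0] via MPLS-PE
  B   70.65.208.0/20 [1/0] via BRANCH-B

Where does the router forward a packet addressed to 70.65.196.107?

DMZ-FW

Routes whose prefix contains 70.65.196.107:
  0.0.0.0/0 (default, matches everything) -> DIST2
  68.0.0.0/6 (68.0.0.0 - 71.255.255.255) -> BORDER1
  70.0.0.0/7 (70.0.0.0 - 71.255.255.255) -> BRANCH-A
  70.64.0.0/14 (70.64.0.0 - 70.67.255.255) -> CORE-SW1
  70.64.0.0/15 (70.64.0.0 - 70.65.255.255) -> ACCESS1
  70.65.128.0/17 (70.65.128.0 - 70.65.255.255) -> DMZ-FW
More-specific entries that do NOT match:
  70.65.196.108/30 (70.65.196.108 - 70.65.196.111) does not contain 70.65.196.107
  70.65.196.112/28 (70.65.196.112 - 70.65.196.127) does not contain 70.65.196.107
  70.1.196.64/26 (70.1.196.64 - 70.1.196.127) does not contain 70.65.196.107
  70.65.198.0/23 (70.65.198.0 - 70.65.199.255) does not contain 70.65.196.107
  86.65.196.0/23 (86.65.196.0 - 86.65.197.255) does not contain 70.65.196.107
  70.65.204.0/22 (70.65.204.0 - 70.65.207.255) does not contain 70.65.196.107
  70.65.192.0/22 (70.65.192.0 - 70.65.195.255) does not contain 70.65.196.107
  70.65.208.0/20 (70.65.208.0 - 70.65.223.255) does not contain 70.65.196.107
Longest matching prefix is /17 -> next hop DMZ-FW.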